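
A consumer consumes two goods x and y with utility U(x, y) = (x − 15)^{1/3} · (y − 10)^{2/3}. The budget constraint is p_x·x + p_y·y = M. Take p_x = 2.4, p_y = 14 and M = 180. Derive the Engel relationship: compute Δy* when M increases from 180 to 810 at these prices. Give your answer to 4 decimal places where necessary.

This is Cobb-Douglas in (x−15, y−10): tangency gives 1/3·p_y·(y−10) = 2/3·p_x·(x−15).
Substituting into the budget: x* = 15 + 1/3·(M − 15·p_x − 10·p_y)/p_x, and y* = 10 + 2/3·(…)/p_y.
Discretionary income = 180 − 15·2.4 − 10·14 = 4; y* = 10 + 2/3·4/14 = 10.1905.
At M' = 810: y* = 40.1905. Change: 40.1905 − 10.1905 = 30.

Δy* = 30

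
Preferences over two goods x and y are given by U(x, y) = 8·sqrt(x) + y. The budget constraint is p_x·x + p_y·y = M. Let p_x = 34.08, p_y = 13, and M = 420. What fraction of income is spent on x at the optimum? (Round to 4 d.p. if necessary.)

share on x = 0.1889

Set MRS = p_x/p_y: 4·x^(−1/2) = p_x/p_y.
Thus x* = (4·p_y/p_x)² — independent of M — with the rest of income spent on y.
Plugging in: x* = (4·13/34.08)² = 2.3281, y* = 26.2044.
Expenditure on x: 34.08·2.3281 = 79.3427; share = 0.1889.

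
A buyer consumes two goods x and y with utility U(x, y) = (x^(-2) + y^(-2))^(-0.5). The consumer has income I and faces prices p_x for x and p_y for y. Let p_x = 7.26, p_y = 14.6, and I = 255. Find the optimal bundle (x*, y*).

x* = 13.5445, y* = 10.7306

MU_x ∝ x^(-3), MU_y ∝ y^(-3), so MRS = (y/x)^(3) = p_x/p_y.
Hence y/x = (p_x/p_y)^(1/(3)), i.e. raised to the 1/3 power.
Substitute y = (y/x)·x into the budget: x* = I/(p_x + p_y·(y/x)).
Numerically y/x = 0.792248, so x* = 255/(7.26 + 14.6·0.792248) = 13.5445 and y* = 0.792248·13.5445 = 10.7306.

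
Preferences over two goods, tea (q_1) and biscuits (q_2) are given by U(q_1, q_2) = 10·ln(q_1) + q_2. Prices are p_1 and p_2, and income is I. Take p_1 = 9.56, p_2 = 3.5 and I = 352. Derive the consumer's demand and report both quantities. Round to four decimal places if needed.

Set MRS = p_1/p_2: (10/q_1)/1 = p_1/p_2.
So q_1*(p_1,p_2) = 10·p_2/p_1, independent of income; and q_2* = (I − 10·p_2)/p_2.
At the given prices: q_1* = 10·3.5/9.56 = 3.6611, and q_2* = 90.5714.

q_1* = 3.6611, q_2* = 90.5714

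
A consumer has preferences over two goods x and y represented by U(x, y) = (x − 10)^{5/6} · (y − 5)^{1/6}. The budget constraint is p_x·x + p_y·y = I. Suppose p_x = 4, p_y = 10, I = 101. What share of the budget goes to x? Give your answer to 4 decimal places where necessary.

MRS = 5·(y−5)/(x−10). Tangency with p_x/p_y gives y−5 = (1/5)·(p_x/p_y)·(x−10).
After buying the subsistence bundle (10, 5), a share 5/6 of the remaining income goes to x: x* = 10 + 5/6·(I − 10p_x − 5p_y)/p_x.
Discretionary income = 101 − 10·4 − 5·10 = 11; x* = 10 + 5/6·11/4 = 12.2917; y* = 5 + 1/6·11/10 = 5.1833.
Expenditure on x: 4·12.2917 = 49.1667; share = 0.4868.

share on x = 0.4868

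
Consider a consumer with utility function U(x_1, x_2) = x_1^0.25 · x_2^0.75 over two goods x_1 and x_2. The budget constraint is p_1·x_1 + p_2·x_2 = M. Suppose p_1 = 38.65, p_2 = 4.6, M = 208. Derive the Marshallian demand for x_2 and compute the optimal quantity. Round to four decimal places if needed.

x_2* = 33.913

Tangency: MRS = (1/3)·x_2/x_1 = p_1/p_2.
So 0.25·p_2·x_2 = 0.75·p_1·x_1; combined with the budget, a share 0.25 of income goes to x_1.
Demand: x_1*(p_1,p_2,M) = 0.25·M/p_1 and x_2* = 0.75·M/p_2.
At p_1=38.65, p_2=4.6, M=208: x_2* = 0.75·208/4.6 = 33.913.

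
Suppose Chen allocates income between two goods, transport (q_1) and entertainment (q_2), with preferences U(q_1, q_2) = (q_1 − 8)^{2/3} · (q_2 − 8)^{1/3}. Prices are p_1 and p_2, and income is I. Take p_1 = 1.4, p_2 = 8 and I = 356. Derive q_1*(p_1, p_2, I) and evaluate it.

q_1* = 141.7143

Let q_1' = q_1−8, q_2' = q_2−8. MRS = 2·q_2'/q_1' = p_1/p_2.
After buying the subsistence bundle (8, 8), a share 2/3 of the remaining income goes to q_1: q_1* = 8 + 2/3·(I − 8p_1 − 8p_2)/p_1.
Discretionary income = 356 − 8·1.4 − 8·8 = 280.8; q_1* = 8 + 2/3·280.8/1.4 = 141.7143.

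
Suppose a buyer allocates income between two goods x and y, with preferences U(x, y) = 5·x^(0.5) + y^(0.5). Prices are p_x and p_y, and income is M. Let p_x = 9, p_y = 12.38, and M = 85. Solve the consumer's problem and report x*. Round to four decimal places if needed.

From the CES first-order condition, 5·(y/x)^(0.5) = p_x/p_y.
Solve for the ratio: y/x = [(1/5)·p_x/p_y]^(2).
Substitute y = (y/x)·x into the budget: x* = M/(p_x + p_y·(y/x)).
Numerically y/x = 0.02114, so x* = 85/(9 + 12.38·0.02114) = 9.1776.

x* = 9.1776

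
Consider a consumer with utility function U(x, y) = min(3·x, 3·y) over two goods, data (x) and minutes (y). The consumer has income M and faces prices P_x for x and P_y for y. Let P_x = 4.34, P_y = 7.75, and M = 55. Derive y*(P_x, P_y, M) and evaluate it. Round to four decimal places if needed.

With perfect complements, no substitution: consume in ratio x:y = 3:3.
Budget: P_x·x + P_y·x = M, so (3·P_x + 3·P_y)·x = 3·M.
Demand: x*(P_x,P_y,M) = 3·M/(3·P_x + 3·P_y), y* = 3·M/(3·P_x + 3·P_y).
Here 3·4.34 + 3·7.75 = 36.27, giving y* = 4.5492.

y* = 4.5492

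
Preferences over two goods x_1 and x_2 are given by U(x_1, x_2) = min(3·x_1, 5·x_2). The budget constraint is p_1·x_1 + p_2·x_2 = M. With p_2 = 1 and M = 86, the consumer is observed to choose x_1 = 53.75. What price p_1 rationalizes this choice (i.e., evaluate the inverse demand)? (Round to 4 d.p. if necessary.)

p_1 = 1

Leontief preferences: the optimum is at the kink where x_1/5 = x_2/3, i.e. x_2 = (3/5)·x_1.
Budget: p_1·x_1 + p_2·(3/5)·x_1 = M, so (5·p_1 + 3·p_2)·x_1 = 5·M.
Demand: x_1*(p_1,p_2,M) = 5·M/(5·p_1 + 3·p_2), x_2* = 3·M/(5·p_1 + 3·p_2).
Set x_1* = 53.75 in the demand function and solve for p_1: p_1 = 1.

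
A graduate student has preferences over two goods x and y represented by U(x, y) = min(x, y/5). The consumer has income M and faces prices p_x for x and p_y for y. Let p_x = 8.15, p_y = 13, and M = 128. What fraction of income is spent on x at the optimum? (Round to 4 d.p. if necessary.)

share on x = 0.1114

Leontief preferences: the optimum is at the kink where x/1 = y/5, i.e. y = 5·x.
Budget: p_x·x + p_y·5·x = M, so (p_x + 5·p_y)·x = M.
Demand: x*(p_x,p_y,M) = M/(p_x + 5·p_y), y* = 5·M/(p_x + 5·p_y).
Here 8.15 + 5·13 = 73.15, giving x* = 1.7498 and y* = 8.7491.
Expenditure on x: 8.15·1.7498 = 14.2611; share = 0.1114.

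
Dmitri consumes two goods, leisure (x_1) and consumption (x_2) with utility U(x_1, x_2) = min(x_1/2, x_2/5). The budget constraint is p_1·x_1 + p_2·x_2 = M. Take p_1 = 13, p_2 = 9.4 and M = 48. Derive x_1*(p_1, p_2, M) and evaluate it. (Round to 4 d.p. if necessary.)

With perfect complements, no substitution: consume in ratio x_1:x_2 = 2:5.
Budget: p_1·x_1 + p_2·(5/2)·x_1 = M, so (2·p_1 + 5·p_2)·x_1 = 2·M.
Demand: x_1*(p_1,p_2,M) = 2·M/(2·p_1 + 5·p_2), x_2* = 5·M/(2·p_1 + 5·p_2).
Here 2·13 + 5·9.4 = 73, giving x_1* = 1.3151.

x_1* = 1.3151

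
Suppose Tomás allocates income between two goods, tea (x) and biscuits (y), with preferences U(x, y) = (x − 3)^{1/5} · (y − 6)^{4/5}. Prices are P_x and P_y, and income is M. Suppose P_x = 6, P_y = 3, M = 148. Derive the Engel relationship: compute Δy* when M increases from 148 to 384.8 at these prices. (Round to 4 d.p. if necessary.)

Δy* = 63.1467

Let x' = x−3, y' = y−6. MRS = (1/4)·y'/x' = P_x/P_y.
After buying the subsistence bundle (3, 6), a share 0.2 of the remaining income goes to x: x* = 3 + 0.2·(M − 3P_x − 6P_y)/P_x.
Discretionary income = 148 − 3·6 − 6·3 = 112; y* = 6 + 0.8·112/3 = 35.8667.
At M' = 384.8: y* = 99.0133. Change: 99.0133 − 35.8667 = 63.1467.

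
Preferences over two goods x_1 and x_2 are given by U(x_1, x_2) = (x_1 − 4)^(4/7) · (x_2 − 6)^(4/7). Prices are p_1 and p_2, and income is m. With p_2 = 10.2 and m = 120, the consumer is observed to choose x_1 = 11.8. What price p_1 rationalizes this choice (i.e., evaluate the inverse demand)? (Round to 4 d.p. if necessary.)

p_1 = 3

This is Cobb-Douglas in (x_1−4, x_2−6): tangency gives 4/7·p_2·(x_2−6) = 4/7·p_1·(x_1−4).
Substituting into the budget: x_1* = 4 + 0.5·(m − 4·p_1 − 6·p_2)/p_1, and x_2* = 6 + 0.5·(…)/p_2.
Set x_1* = 11.8 in the demand function and solve for p_1: p_1 = 3.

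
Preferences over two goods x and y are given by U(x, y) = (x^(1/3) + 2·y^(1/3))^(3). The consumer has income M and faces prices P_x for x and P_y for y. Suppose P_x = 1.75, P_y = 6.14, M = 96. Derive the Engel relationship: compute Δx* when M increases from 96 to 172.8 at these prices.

With the ratio pinned down, the budget gives x* = M/(P_x + P_y·(y/x)) and y* = (y/x)·x*.
Numerically y/x = 0.430377, so x* = 96/(1.75 + 6.14·0.430377) = 21.8553.
At M' = 172.8: x* = 39.3396. Change: 39.3396 − 21.8553 = 17.4843.

Δx* = 17.4843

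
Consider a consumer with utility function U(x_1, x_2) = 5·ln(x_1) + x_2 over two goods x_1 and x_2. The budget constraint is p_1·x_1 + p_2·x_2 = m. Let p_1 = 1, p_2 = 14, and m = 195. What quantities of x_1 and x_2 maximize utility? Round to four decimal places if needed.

MU_x_1 = 5/x_1, MU_x_2 = 1. Tangency: 5/x_1 = p_1/p_2.
So x_1*(p_1,p_2) = 5·p_2/p_1, independent of income; and x_2* = (m − 5·p_2)/p_2.
At the given prices: x_1* = 5·14/1 = 70, and x_2* = 8.9286.

x_1* = 70, x_2* = 8.9286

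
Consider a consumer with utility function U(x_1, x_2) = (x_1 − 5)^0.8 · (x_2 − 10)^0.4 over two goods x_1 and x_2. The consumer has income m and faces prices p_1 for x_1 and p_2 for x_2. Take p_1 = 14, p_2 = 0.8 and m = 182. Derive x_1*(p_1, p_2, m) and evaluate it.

x_1* = 9.9524

Let x_1' = x_1−5, x_2' = x_2−10. MRS = 2·x_2'/x_1' = p_1/p_2.
Substituting into the budget: x_1* = 5 + 2/3·(m − 5·p_1 − 10·p_2)/p_1, and x_2* = 10 + 1/3·(…)/p_2.
Discretionary income = 182 − 5·14 − 10·0.8 = 104; x_1* = 5 + 2/3·104/14 = 9.9524.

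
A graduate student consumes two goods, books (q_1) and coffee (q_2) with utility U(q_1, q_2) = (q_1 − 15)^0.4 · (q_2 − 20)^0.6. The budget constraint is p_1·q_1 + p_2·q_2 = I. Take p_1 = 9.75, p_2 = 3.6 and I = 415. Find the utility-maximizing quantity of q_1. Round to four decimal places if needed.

q_1* = 23.0718

After buying the subsistence bundle (15, 20), a share 0.4 of the remaining income goes to q_1: q_1* = 15 + 0.4·(I − 15p_1 − 20p_2)/p_1.
Discretionary income = 415 − 15·9.75 − 20·3.6 = 196.75; q_1* = 15 + 0.4·196.75/9.75 = 23.0718.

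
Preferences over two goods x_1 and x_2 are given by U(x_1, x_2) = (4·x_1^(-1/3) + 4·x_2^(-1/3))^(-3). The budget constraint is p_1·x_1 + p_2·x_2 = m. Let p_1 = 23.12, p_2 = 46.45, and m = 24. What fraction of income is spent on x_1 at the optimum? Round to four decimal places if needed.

share on x_1 = 0.4565

MU_x_1 ∝ 4·x_1^(-4/3), MU_x_2 ∝ 4·x_2^(-4/3), so MRS = (x_2/x_1)^(4/3) = p_1/p_2.
Hence x_2/x_1 = (p_1/p_2)^(1/(4/3)), i.e. raised to the 0.75 power.
With the ratio pinned down, the budget gives x_1* = m/(p_1 + p_2·(x_2/x_1)) and x_2* = (x_2/x_1)·x_1*.
Numerically x_2/x_1 = 0.592586, so x_1* = 24/(23.12 + 46.45·0.592586) = 0.4739 and x_2* = 0.592586·0.4739 = 0.2808.
Expenditure on x_1: 23.12·0.4739 = 10.9561; share = 0.4565.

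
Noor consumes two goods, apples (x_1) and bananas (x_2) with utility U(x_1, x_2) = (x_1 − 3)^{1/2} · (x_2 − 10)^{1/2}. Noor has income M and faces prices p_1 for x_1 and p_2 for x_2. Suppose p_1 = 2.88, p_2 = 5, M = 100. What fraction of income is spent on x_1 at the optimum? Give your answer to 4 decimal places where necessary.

MRS = (x_2−10)/(x_1−3). Tangency with p_1/p_2 gives x_2−10 = (p_1/p_2)·(x_1−3).
After buying the subsistence bundle (3, 10), a share 0.5 of the remaining income goes to x_1: x_1* = 3 + 0.5·(M − 3p_1 − 10p_2)/p_1.
Discretionary income = 100 − 3·2.88 − 10·5 = 41.36; x_1* = 3 + 0.5·41.36/2.88 = 10.1806; x_2* = 10 + 0.5·41.36/5 = 14.136.
Expenditure on x_1: 2.88·10.1806 = 29.32; share = 0.2932.

share on x_1 = 0.2932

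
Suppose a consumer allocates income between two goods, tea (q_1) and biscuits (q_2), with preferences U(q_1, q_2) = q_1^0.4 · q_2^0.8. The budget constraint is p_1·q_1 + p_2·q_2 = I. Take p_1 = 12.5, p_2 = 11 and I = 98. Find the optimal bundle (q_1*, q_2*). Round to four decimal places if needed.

The MRS is (1/2)·q_2/q_1. Set MRS = p_1/p_2.
Rearranging, p_2·q_2 = 2·p_1·q_1. Substituting into the budget gives p_1·q_1·(1 + 2) = I.
Demand: q_1*(p_1,p_2,I) = 1/3·I/p_1 and q_2* = 2/3·I/p_2.
At p_1=12.5, p_2=11, I=98: q_1* = 1/3·98/12.5 = 2.6133, q_2* = 5.9394.

q_1* = 2.6133, q_2* = 5.9394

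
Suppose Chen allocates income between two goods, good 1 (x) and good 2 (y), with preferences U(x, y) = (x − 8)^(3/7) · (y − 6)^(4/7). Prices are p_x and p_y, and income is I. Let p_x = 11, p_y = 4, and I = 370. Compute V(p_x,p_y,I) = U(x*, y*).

Let x' = x−8, y' = y−6. MRS = (3/4)·y'/x' = p_x/p_y.
After buying the subsistence bundle (8, 6), a share 3/7 of the remaining income goes to x: x* = 8 + 3/7·(I − 8p_x − 6p_y)/p_x.
Discretionary income = 370 − 8·11 − 6·4 = 258; x* = 8 + 3/7·258/11 = 18.0519; y* = 6 + 4/7·258/4 = 42.8571.
Utility at the optimum: U(18.0519, 42.8571) = 21.1199.

V = 21.1199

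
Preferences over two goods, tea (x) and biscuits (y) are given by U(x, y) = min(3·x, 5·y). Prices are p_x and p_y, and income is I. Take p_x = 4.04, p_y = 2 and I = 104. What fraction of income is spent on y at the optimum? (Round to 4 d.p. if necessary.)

Leontief preferences: the optimum is at the kink where x/5 = y/3, i.e. y = (3/5)·x.
Budget: p_x·x + p_y·(3/5)·x = I, so (5·p_x + 3·p_y)·x = 5·I.
Demand: x*(p_x,p_y,I) = 5·I/(5·p_x + 3·p_y), y* = 3·I/(5·p_x + 3·p_y).
Here 5·4.04 + 3·2 = 26.2, giving x* = 19.8473 and y* = 11.9084.
Expenditure on y: 2·11.9084 = 23.8168; share = 0.229.

share on y = 0.229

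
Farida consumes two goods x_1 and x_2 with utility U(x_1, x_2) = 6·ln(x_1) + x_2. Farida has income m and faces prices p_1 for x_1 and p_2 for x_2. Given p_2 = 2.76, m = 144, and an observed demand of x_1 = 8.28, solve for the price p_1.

Set MRS = p_1/p_2: (6/x_1)/1 = p_1/p_2.
So x_1*(p_1,p_2) = 6·p_2/p_1, independent of income; and x_2* = (m − 6·p_2)/p_2.
Set x_1* = 8.28 in the demand function and solve for p_1: p_1 = 2.

p_1 = 2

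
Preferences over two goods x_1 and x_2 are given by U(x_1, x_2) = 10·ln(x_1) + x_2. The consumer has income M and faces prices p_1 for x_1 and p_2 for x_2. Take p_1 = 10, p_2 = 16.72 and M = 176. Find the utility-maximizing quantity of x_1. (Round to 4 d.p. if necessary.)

Set MRS = p_1/p_2: (10/x_1)/1 = p_1/p_2.
So x_1*(p_1,p_2) = 10·p_2/p_1, independent of income; and x_2* = (M − 10·p_2)/p_2.
At the given prices: x_1* = 10·16.72/10 = 16.72.

x_1* = 16.72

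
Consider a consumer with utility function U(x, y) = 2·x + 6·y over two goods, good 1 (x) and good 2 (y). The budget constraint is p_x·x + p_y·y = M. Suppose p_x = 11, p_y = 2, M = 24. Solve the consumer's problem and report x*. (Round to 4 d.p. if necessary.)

x* = 0

Linear utility — the consumer picks whichever good has higher MU/price: 2/11 = 0.1818 vs 6/2 = 3.
y gives more utility per dollar, so spend all income on y: y* = M/p_y, x* = 0.
Numerically: x* = 0, y* = 12.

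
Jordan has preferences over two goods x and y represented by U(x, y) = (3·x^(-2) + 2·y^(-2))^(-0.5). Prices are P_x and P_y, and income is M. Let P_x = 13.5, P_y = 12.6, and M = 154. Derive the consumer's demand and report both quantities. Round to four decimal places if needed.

x* = 6.2189, y* = 5.5591

MU_x ∝ 3·x^(-3), MU_y ∝ 2·y^(-3), so MRS = (3/2)·(y/x)^(3) = P_x/P_y.
Solve for the ratio: y/x = [(2/3)·P_x/P_y]^(1/3).
With the ratio pinned down, the budget gives x* = M/(P_x + P_y·(y/x)) and y* = (y/x)·x*.
Numerically y/x = 0.893904, so x* = 154/(13.5 + 12.6·0.893904) = 6.2189 and y* = 0.893904·6.2189 = 5.5591.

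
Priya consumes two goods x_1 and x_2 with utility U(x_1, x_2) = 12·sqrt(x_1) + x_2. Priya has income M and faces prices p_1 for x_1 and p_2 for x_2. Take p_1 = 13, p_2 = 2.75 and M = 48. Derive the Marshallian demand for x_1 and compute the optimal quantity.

x_1* = 1.6109

Set MRS = p_1/p_2: 6·x_1^(−1/2) = p_1/p_2.
Solve: √x_1 = 6·p_2/p_1, so x_1*(p_1,p_2) = (6·p_2/p_1)², and x_2* = (M − p_1·x_1*)/p_2.
Plugging in: x_1* = (6·2.75/13)² = 1.6109.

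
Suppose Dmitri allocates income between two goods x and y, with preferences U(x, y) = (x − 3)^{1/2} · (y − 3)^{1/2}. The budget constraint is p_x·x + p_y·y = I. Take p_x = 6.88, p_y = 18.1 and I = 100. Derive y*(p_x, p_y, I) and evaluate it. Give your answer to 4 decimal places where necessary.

Let x' = x−3, y' = y−3. MRS = y'/x' = p_x/p_y.
After buying the subsistence bundle (3, 3), a share 0.5 of the remaining income goes to x: x* = 3 + 0.5·(I − 3p_x − 3p_y)/p_x.
Discretionary income = 100 − 3·6.88 − 3·18.1 = 25.06; y* = 3 + 0.5·25.06/18.1 = 3.6923.

y* = 3.6923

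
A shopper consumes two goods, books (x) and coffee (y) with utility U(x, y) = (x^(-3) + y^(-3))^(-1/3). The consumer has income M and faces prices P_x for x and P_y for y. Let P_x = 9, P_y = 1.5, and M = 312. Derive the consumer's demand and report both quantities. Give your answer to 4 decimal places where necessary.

From the CES first-order condition, (y/x)^(4) = P_x/P_y.
Hence y/x = (P_x/P_y)^(1/(4)), i.e. raised to the 0.25 power.
With the ratio pinned down, the budget gives x* = M/(P_x + P_y·(y/x)) and y* = (y/x)·x*.
Numerically y/x = 1.565085, so x* = 312/(9 + 1.5·1.565085) = 27.4947 and y* = 1.565085·27.4947 = 43.0316.

x* = 27.4947, y* = 43.0316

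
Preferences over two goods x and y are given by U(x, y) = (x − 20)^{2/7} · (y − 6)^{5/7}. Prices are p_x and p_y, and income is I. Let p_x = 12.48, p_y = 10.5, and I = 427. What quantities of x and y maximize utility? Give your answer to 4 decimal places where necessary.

Let x' = x−20, y' = y−6. MRS = (2/5)·y'/x' = p_x/p_y.
After buying the subsistence bundle (20, 6), a share 2/7 of the remaining income goes to x: x* = 20 + 2/7·(I − 20p_x − 6p_y)/p_x.
Discretionary income = 427 − 20·12.48 − 6·10.5 = 114.4; x* = 20 + 2/7·114.4/12.48 = 22.619; y* = 6 + 5/7·114.4/10.5 = 13.7823.

x* = 22.619, y* = 13.7823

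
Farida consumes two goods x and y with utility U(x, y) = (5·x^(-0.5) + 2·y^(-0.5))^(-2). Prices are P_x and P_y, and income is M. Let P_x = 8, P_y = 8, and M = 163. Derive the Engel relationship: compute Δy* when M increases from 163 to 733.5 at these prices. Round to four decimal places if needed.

MU_x ∝ 5·x^(-1.5), MU_y ∝ 2·y^(-1.5), so MRS = (5/2)·(y/x)^(1.5) = P_x/P_y.
Solve for the ratio: y/x = [(2/5)·P_x/P_y]^(2/3).
Substitute y = (y/x)·x into the budget: x* = M/(P_x + P_y·(y/x)).
Numerically y/x = 0.542884, so x* = 163/(8 + 8·0.542884) = 13.2058 and y* = 0.542884·13.2058 = 7.1692.
At M' = 733.5: y* = 32.2614. Change: 32.2614 − 7.1692 = 25.0922.

Δy* = 25.0922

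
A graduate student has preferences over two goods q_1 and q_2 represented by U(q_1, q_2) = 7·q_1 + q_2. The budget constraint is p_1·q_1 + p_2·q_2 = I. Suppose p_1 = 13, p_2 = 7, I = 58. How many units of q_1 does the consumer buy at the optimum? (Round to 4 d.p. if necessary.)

q_1* = 4.4615

Linear utility — the consumer picks whichever good has higher MU/price: 7/13 = 0.5385 vs 1/7 = 0.1429.
q_1 gives more utility per dollar, so spend all income on q_1: q_1* = I/p_1, q_2* = 0.
Numerically: q_1* = 4.4615, q_2* = 0.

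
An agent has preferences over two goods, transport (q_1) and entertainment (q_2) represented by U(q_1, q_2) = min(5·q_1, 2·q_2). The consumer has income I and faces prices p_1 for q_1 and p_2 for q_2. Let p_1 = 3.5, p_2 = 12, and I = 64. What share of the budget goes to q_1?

share on q_1 = 0.1045

Here 2·3.5 + 5·12 = 67, giving q_1* = 1.9104 and q_2* = 4.7761.
Expenditure on q_1: 3.5·1.9104 = 6.6866; share = 0.1045.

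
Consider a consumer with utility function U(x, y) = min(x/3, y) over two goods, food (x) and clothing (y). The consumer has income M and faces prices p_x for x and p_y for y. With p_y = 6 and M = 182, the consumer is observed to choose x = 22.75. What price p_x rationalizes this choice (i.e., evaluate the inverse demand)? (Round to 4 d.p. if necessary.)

Leontief preferences: the optimum is at the kink where x/3 = y/1, i.e. y = (1/3)·x.
Budget: p_x·x + p_y·(1/3)·x = M, so (3·p_x + p_y)·x = 3·M.
Demand: x*(p_x,p_y,M) = 3·M/(3·p_x + p_y), y* = M/(3·p_x + p_y).
Set x* = 22.75 in the demand function and solve for p_x: p_x = 6.

p_x = 6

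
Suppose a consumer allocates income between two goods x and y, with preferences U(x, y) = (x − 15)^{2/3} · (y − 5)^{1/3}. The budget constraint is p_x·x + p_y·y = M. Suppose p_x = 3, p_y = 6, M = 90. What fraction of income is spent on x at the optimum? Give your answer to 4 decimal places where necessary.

share on x = 0.6111

Let x' = x−15, y' = y−5. MRS = 2·y'/x' = p_x/p_y.
Substituting into the budget: x* = 15 + 2/3·(M − 15·p_x − 5·p_y)/p_x, and y* = 5 + 1/3·(…)/p_y.
Discretionary income = 90 − 15·3 − 5·6 = 15; x* = 15 + 2/3·15/3 = 18.3333; y* = 5 + 1/3·15/6 = 5.8333.
Expenditure on x: 3·18.3333 = 55; share = 0.6111.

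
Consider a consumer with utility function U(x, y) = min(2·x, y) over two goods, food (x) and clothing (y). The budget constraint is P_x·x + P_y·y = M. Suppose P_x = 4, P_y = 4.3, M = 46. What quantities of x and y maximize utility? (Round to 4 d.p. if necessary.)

With perfect complements, no substitution: consume in ratio x:y = 1:2.
Budget: P_x·x + P_y·2·x = M, so (P_x + 2·P_y)·x = M.
Demand: x*(P_x,P_y,M) = M/(P_x + 2·P_y), y* = 2·M/(P_x + 2·P_y).
Here 4 + 2·4.3 = 12.6, giving x* = 3.6508 and y* = 7.3016.

x* = 3.6508, y* = 7.3016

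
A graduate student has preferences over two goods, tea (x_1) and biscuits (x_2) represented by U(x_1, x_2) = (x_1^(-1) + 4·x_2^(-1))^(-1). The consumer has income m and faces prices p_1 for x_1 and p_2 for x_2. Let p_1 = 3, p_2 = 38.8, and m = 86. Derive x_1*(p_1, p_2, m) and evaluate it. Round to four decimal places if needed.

From the CES first-order condition, (1/4)·(x_2/x_1)^(2) = p_1/p_2.
Solve for the ratio: x_2/x_1 = [4·p_1/p_2]^(0.5).
With the ratio pinned down, the budget gives x_1* = m/(p_1 + p_2·(x_2/x_1)) and x_2* = (x_2/x_1)·x_1*.
Numerically x_2/x_1 = 0.556128, so x_1* = 86/(3 + 38.8·0.556128) = 3.4991.

x_1* = 3.4991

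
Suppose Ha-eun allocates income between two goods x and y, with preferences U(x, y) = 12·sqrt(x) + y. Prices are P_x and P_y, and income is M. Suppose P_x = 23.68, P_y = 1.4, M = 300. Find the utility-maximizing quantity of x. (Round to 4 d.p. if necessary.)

x* = 0.1258

Set MRS = P_x/P_y: 6·x^(−1/2) = P_x/P_y.
Thus x* = (6·P_y/P_x)² — independent of M — with the rest of income spent on y.
Plugging in: x* = (6·1.4/23.68)² = 0.1258.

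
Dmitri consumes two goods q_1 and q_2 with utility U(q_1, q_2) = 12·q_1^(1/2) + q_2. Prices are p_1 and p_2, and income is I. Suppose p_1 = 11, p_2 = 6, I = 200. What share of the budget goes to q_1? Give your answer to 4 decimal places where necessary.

share on q_1 = 0.5891

Utility is quasi-linear in q_2; the FOC for q_1 is 6/√q_1 = p_1/p_2.
Thus q_1* = (6·p_2/p_1)² — independent of I — with the rest of income spent on q_2.
Plugging in: q_1* = (6·6/11)² = 10.7107, q_2* = 13.697.
Expenditure on q_1: 11·10.7107 = 117.8182; share = 0.5891.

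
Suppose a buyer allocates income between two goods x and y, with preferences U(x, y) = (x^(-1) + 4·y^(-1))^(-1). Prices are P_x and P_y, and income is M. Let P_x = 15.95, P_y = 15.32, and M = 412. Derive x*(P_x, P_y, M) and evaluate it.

From the CES first-order condition, (1/4)·(y/x)^(2) = P_x/P_y.
Solve for the ratio: y/x = [4·P_x/P_y]^(0.5).
With the ratio pinned down, the budget gives x* = M/(P_x + P_y·(y/x)) and y* = (y/x)·x*.
Numerically y/x = 2.040708, so x* = 412/(15.95 + 15.32·2.040708) = 8.7263.

x* = 8.7263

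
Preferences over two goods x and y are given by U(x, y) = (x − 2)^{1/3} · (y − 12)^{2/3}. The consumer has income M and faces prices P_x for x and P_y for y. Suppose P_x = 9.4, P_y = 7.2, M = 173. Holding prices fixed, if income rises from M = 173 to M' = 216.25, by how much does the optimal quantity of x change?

Δx* = 1.5337

After buying the subsistence bundle (2, 12), a share 1/3 of the remaining income goes to x: x* = 2 + 1/3·(M − 2P_x − 12P_y)/P_x.
Discretionary income = 173 − 2·9.4 − 12·7.2 = 67.8; x* = 2 + 1/3·67.8/9.4 = 4.4043.
At M' = 216.25: x* = 5.9379. Change: 5.9379 − 4.4043 = 1.5337.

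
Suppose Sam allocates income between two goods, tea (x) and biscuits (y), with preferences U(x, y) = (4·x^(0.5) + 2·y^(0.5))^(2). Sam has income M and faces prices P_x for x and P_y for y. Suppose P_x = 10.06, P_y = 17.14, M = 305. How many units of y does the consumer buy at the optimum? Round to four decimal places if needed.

y* = 2.277

MU_x ∝ 4·x^(-0.5), MU_y ∝ 2·y^(-0.5), so MRS = 2·(y/x)^(0.5) = P_x/P_y.
Hence y/x = ((1/2)·P_x/P_y)^(1/(0.5)), i.e. raised to the 2 power.
Substitute y = (y/x)·x into the budget: x* = M/(P_x + P_y·(y/x)).
Numerically y/x = 0.086122, so x* = 305/(10.06 + 17.14·0.086122) = 26.4387 and y* = 0.086122·26.4387 = 2.277.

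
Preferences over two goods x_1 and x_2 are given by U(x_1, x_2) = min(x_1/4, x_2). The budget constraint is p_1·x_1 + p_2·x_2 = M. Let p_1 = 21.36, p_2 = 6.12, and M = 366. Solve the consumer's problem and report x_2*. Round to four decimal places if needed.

x_2* = 3.9974

Here 4·21.36 + 6.12 = 91.56, giving x_2* = 3.9974.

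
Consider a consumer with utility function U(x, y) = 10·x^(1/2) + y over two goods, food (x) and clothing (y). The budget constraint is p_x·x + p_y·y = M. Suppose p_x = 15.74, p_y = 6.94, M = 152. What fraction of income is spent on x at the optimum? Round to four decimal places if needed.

MU_x = 5/√x, MU_y = 1. Tangency: 5/√x = p_x/p_y.
Solve: √x = 5·p_y/p_x, so x*(p_x,p_y) = (5·p_y/p_x)², and y* = (M − p_x·x*)/p_y.
Plugging in: x* = (5·6.94/15.74)² = 4.8601, y* = 10.8791.
Expenditure on x: 15.74·4.8601 = 76.4987; share = 0.5033.

share on x = 0.5033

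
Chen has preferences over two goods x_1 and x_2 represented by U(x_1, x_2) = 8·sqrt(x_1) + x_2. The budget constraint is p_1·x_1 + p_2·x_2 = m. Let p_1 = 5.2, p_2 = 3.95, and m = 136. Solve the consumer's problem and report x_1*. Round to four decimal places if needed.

MU_x_1 = 4/√x_1, MU_x_2 = 1. Tangency: 4/√x_1 = p_1/p_2.
Thus x_1* = (4·p_2/p_1)² — independent of m — with the rest of income spent on x_2.
Plugging in: x_1* = (4·3.95/5.2)² = 9.2322.

x_1* = 9.2322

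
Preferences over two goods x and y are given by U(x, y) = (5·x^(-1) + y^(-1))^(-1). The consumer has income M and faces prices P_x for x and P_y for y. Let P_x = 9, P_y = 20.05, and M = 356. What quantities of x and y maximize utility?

MRS = MU_x/MU_y = 5·(y/x)^(2). Set equal to P_x/P_y.
Solve for the ratio: y/x = [(1/5)·P_x/P_y]^(0.5).
With the ratio pinned down, the budget gives x* = M/(P_x + P_y·(y/x)) and y* = (y/x)·x*.
Numerically y/x = 0.299626, so x* = 356/(9 + 20.05·0.299626) = 23.7215 and y* = 0.299626·23.7215 = 7.1076.

x* = 23.7215, y* = 7.1076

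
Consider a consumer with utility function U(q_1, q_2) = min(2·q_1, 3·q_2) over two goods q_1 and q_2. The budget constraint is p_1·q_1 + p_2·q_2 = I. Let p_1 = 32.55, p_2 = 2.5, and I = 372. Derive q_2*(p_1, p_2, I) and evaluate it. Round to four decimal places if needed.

With perfect complements, no substitution: consume in ratio q_1:q_2 = 3:2.
Budget: p_1·q_1 + p_2·(2/3)·q_1 = I, so (3·p_1 + 2·p_2)·q_1 = 3·I.
Demand: q_1*(p_1,p_2,I) = 3·I/(3·p_1 + 2·p_2), q_2* = 2·I/(3·p_1 + 2·p_2).
Here 3·32.55 + 2·2.5 = 102.65, giving q_2* = 7.2479.

q_2* = 7.2479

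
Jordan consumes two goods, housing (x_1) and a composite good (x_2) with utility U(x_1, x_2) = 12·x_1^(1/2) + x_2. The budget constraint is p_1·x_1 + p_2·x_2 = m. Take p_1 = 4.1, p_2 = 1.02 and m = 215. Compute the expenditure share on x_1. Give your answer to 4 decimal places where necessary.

Plugging in: x_1* = (6·1.02/4.1)² = 2.2281, x_2* = 201.8282.
Expenditure on x_1: 4.1·2.2281 = 9.1352; share = 0.0425.

share on x_1 = 0.0425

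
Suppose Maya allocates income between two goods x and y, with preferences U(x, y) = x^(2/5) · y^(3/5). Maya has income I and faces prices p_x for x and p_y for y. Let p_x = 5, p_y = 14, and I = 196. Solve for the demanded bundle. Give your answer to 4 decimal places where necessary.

MU_x/MU_y = (0.4·y)/(0.6·x); tangency sets this equal to p_x/p_y.
Rearranging, p_y·y = (3/2)·p_x·x. Substituting into the budget gives p_x·x·(1 + (3/2)) = I.
Demand: x*(p_x,p_y,I) = 0.4·I/p_x and y* = 0.6·I/p_y.
At p_x=5, p_y=14, I=196: x* = 0.4·196/5 = 15.68, y* = 8.4.

x* = 15.68, y* = 8.4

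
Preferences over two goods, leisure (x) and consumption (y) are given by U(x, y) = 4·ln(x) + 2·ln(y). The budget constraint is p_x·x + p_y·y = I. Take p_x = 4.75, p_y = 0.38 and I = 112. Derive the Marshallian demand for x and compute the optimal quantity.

x* = 15.7193

MU_x/MU_y = (4·y)/(2·x); tangency sets this equal to p_x/p_y.
Rearranging, p_y·y = (1/2)·p_x·x. Substituting into the budget gives p_x·x·(1 + (1/2)) = I.
Demand: x*(p_x,p_y,I) = 2/3·I/p_x and y* = 1/3·I/p_y.
At p_x=4.75, p_y=0.38, I=112: x* = 2/3·112/4.75 = 15.7193.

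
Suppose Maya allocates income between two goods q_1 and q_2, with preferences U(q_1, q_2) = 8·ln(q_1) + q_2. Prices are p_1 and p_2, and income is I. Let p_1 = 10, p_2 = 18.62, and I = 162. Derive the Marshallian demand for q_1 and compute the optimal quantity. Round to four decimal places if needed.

q_1* = 14.896

MU_q_1 = 8/q_1, MU_q_2 = 1. Tangency: 8/q_1 = p_1/p_2.
So q_1*(p_1,p_2) = 8·p_2/p_1, independent of income; and q_2* = (I − 8·p_2)/p_2.
At the given prices: q_1* = 8·18.62/10 = 14.896.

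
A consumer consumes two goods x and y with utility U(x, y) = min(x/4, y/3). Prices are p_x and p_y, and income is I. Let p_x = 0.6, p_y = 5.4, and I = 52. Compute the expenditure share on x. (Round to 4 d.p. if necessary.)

share on x = 0.129

Demand: x*(p_x,p_y,I) = 4·I/(4·p_x + 3·p_y), y* = 3·I/(4·p_x + 3·p_y).
Here 4·0.6 + 3·5.4 = 18.6, giving x* = 11.1828 and y* = 8.3871.
Expenditure on x: 0.6·11.1828 = 6.7097; share = 0.129.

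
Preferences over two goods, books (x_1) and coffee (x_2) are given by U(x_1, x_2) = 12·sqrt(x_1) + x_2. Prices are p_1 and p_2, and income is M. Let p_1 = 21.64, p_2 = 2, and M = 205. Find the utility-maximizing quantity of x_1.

Set MRS = p_1/p_2: 6·x_1^(−1/2) = p_1/p_2.
Solve: √x_1 = 6·p_2/p_1, so x_1*(p_1,p_2) = (6·p_2/p_1)², and x_2* = (M − p_1·x_1*)/p_2.
Plugging in: x_1* = (6·2/21.64)² = 0.3075.

x_1* = 0.3075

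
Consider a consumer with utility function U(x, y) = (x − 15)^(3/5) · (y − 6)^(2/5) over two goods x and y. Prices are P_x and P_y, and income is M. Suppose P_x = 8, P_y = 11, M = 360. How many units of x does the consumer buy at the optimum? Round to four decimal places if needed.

Let x' = x−15, y' = y−6. MRS = (3/2)·y'/x' = P_x/P_y.
After buying the subsistence bundle (15, 6), a share 0.6 of the remaining income goes to x: x* = 15 + 0.6·(M − 15P_x − 6P_y)/P_x.
Discretionary income = 360 − 15·8 − 6·11 = 174; x* = 15 + 0.6·174/8 = 28.05.

x* = 28.05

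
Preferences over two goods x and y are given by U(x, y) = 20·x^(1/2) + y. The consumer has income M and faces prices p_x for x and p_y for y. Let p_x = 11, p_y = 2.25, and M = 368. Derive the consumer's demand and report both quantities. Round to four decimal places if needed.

x* = 4.1839, y* = 143.101

Utility is quasi-linear in y; the FOC for x is 10/√x = p_x/p_y.
Solve: √x = 10·p_y/p_x, so x*(p_x,p_y) = (10·p_y/p_x)², and y* = (M − p_x·x*)/p_y.
Plugging in: x* = (10·2.25/11)² = 4.1839, y* = 143.101.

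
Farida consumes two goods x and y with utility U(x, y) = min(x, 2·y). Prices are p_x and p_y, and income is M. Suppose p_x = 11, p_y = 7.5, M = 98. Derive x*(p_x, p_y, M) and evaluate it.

x* = 6.6441

With perfect complements, no substitution: consume in ratio x:y = 2:1.
Budget: p_x·x + p_y·(1/2)·x = M, so (2·p_x + p_y)·x = 2·M.
Demand: x*(p_x,p_y,M) = 2·M/(2·p_x + p_y), y* = M/(2·p_x + p_y).
Here 2·11 + 7.5 = 29.5, giving x* = 6.6441.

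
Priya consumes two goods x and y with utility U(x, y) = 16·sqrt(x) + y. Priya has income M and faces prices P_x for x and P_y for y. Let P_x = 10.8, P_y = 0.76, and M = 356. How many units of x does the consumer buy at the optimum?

Set MRS = P_x/P_y: 8·x^(−1/2) = P_x/P_y.
Solve: √x = 8·P_y/P_x, so x*(P_x,P_y) = (8·P_y/P_x)², and y* = (M − P_x·x*)/P_y.
Plugging in: x* = (8·0.76/10.8)² = 0.3169.

x* = 0.3169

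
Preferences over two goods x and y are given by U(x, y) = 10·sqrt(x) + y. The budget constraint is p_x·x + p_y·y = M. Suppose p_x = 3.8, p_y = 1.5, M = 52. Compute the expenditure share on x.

MU_x = 5/√x, MU_y = 1. Tangency: 5/√x = p_x/p_y.
Thus x* = (5·p_y/p_x)² — independent of M — with the rest of income spent on y.
Plugging in: x* = (5·1.5/3.8)² = 3.8954, y* = 24.7982.
Expenditure on x: 3.8·3.8954 = 14.8026; share = 0.2847.

share on x = 0.2847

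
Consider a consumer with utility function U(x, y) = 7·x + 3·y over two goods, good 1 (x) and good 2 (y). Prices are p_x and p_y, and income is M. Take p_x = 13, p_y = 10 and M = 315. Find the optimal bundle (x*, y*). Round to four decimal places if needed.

Linear utility — the consumer picks whichever good has higher MU/price: 7/13 = 0.5385 vs 3/10 = 0.3.
x gives more utility per dollar, so spend all income on x: x* = M/p_x, y* = 0.
Numerically: x* = 24.2308, y* = 0.

x* = 24.2308, y* = 0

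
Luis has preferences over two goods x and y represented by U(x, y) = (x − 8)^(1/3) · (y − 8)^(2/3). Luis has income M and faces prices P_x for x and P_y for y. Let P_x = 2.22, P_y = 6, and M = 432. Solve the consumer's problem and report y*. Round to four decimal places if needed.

Let x' = x−8, y' = y−8. MRS = (1/2)·y'/x' = P_x/P_y.
Substituting into the budget: x* = 8 + 1/3·(M − 8·P_x − 8·P_y)/P_x, and y* = 8 + 2/3·(…)/P_y.
Discretionary income = 432 − 8·2.22 − 8·6 = 366.24; y* = 8 + 2/3·366.24/6 = 48.6933.

y* = 48.6933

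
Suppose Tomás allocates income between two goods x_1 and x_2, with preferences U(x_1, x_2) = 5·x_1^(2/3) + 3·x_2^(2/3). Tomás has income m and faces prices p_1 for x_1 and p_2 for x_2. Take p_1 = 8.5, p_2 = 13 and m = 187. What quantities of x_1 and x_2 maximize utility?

MRS = MU_x_1/MU_x_2 = (5/3)·(x_2/x_1)^(1/3). Set equal to p_1/p_2.
Solve for the ratio: x_2/x_1 = [(3/5)·p_1/p_2]^(3).
Substitute x_2 = (x_2/x_1)·x_1 into the budget: x_1* = m/(p_1 + p_2·(x_2/x_1)).
Numerically x_2/x_1 = 0.060378, so x_1* = 187/(8.5 + 13·0.060378) = 20.1402 and x_2* = 0.060378·20.1402 = 1.216.

x_1* = 20.1402, x_2* = 1.216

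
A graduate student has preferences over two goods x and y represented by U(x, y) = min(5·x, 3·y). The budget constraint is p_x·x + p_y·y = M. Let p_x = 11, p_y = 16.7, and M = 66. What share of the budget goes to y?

Leontief preferences: the optimum is at the kink where x/3 = y/5, i.e. y = (5/3)·x.
Budget: p_x·x + p_y·(5/3)·x = M, so (3·p_x + 5·p_y)·x = 3·M.
Demand: x*(p_x,p_y,M) = 3·M/(3·p_x + 5·p_y), y* = 5·M/(3·p_x + 5·p_y).
Here 3·11 + 5·16.7 = 116.5, giving x* = 1.6996 and y* = 2.8326.
Expenditure on y: 16.7·2.8326 = 47.3047; share = 0.7167.

share on y = 0.7167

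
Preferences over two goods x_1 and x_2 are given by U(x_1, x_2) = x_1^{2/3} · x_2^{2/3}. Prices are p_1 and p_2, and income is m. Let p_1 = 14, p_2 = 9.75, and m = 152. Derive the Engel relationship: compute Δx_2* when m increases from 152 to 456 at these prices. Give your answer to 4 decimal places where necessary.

At p_1=14, p_2=9.75, m=152: x_2* = 0.5·152/9.75 = 7.7949.
At m' = 456: x_2* = 23.3846. Change: 23.3846 − 7.7949 = 15.5897.

Δx_2* = 15.5897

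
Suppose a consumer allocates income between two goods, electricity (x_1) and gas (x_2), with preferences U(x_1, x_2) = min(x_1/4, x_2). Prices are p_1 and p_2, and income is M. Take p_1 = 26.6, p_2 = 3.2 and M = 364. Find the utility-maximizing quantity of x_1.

With perfect complements, no substitution: consume in ratio x_1:x_2 = 4:1.
Budget: p_1·x_1 + p_2·(1/4)·x_1 = M, so (4·p_1 + p_2)·x_1 = 4·M.
Demand: x_1*(p_1,p_2,M) = 4·M/(4·p_1 + p_2), x_2* = M/(4·p_1 + p_2).
Here 4·26.6 + 3.2 = 109.6, giving x_1* = 13.2847.

x_1* = 13.2847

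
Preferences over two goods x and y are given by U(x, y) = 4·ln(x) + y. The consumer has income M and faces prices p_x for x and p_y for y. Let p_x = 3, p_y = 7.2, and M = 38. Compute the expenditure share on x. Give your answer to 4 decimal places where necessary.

Set MRS = p_x/p_y: (4/x)/1 = p_x/p_y.
So x*(p_x,p_y) = 4·p_y/p_x, independent of income; and y* = (M − 4·p_y)/p_y.
At the given prices: x* = 4·7.2/3 = 9.6, and y* = 1.2778.
Expenditure on x: 3·9.6 = 28.8; share = 0.7579.

share on x = 0.7579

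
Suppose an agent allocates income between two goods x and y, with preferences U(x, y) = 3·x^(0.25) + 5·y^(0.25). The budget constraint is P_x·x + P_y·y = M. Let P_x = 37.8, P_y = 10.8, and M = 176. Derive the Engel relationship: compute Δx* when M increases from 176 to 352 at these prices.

MRS = MU_x/MU_y = (3/5)·(y/x)^(0.75). Set equal to P_x/P_y.
Hence y/x = ((5/3)·P_x/P_y)^(1/(0.75)), i.e. raised to the 4/3 power.
Substitute y = (y/x)·x into the budget: x* = M/(P_x + P_y·(y/x)).
Numerically y/x = 10.5008, so x* = 176/(37.8 + 10.8·10.5008) = 1.164.
At M' = 352: x* = 2.3279. Change: 2.3279 − 1.164 = 1.164.

Δx* = 1.164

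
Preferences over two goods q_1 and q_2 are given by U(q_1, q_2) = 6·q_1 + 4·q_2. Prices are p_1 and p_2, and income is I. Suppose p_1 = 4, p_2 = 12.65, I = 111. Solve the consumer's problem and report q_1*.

q_1* = 27.75

Linear utility — the consumer picks whichever good has higher MU/price: 6/4 = 1.5 vs 4/12.65 = 0.3162.
q_1 gives more utility per dollar, so spend all income on q_1: q_1* = I/p_1, q_2* = 0.
Numerically: q_1* = 27.75, q_2* = 0.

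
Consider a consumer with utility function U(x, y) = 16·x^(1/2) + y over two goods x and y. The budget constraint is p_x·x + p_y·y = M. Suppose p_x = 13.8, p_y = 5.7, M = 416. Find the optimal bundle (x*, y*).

x* = 10.9187, y* = 46.5477

Solve: √x = 8·p_y/p_x, so x*(p_x,p_y) = (8·p_y/p_x)², and y* = (M − p_x·x*)/p_y.
Plugging in: x* = (8·5.7/13.8)² = 10.9187, y* = 46.5477.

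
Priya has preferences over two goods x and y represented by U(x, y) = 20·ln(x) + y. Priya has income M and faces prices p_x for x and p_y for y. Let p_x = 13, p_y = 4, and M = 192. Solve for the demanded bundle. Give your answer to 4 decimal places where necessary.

MU_x = 20/x, MU_y = 1. Tangency: 20/x = p_x/p_y.
So x*(p_x,p_y) = 20·p_y/p_x, independent of income; and y* = (M − 20·p_y)/p_y.
At the given prices: x* = 20·4/13 = 6.1538, and y* = 28.

x* = 6.1538, y* = 28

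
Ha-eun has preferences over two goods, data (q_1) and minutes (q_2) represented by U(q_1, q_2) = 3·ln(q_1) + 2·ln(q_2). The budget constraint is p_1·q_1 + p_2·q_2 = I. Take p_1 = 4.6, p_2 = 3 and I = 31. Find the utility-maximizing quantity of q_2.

q_2* = 4.1333

Tangency: MRS = (3/2)·q_2/q_1 = p_1/p_2.
So 3·p_2·q_2 = 2·p_1·q_1; combined with the budget, a share 0.6 of income goes to q_1.
Demand: q_1*(p_1,p_2,I) = 0.6·I/p_1 and q_2* = 0.4·I/p_2.
At p_1=4.6, p_2=3, I=31: q_2* = 0.4·31/3 = 4.1333.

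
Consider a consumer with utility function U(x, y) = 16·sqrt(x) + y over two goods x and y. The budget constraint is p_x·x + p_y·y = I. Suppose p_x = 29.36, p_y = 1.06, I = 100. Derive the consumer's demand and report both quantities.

x* = 0.0834, y* = 92.029

Set MRS = p_x/p_y: 8·x^(−1/2) = p_x/p_y.
Solve: √x = 8·p_y/p_x, so x*(p_x,p_y) = (8·p_y/p_x)², and y* = (I − p_x·x*)/p_y.
Plugging in: x* = (8·1.06/29.36)² = 0.0834, y* = 92.029.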